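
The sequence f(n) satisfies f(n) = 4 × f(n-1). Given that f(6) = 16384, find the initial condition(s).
In general f(n) = 4ⁿ · f(0). At n = 6: f(0) = f(6) / 4^6 = 16384 / 4096 = 4.

f(0) = 4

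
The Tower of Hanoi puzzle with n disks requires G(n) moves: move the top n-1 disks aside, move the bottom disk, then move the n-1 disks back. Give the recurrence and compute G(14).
Moving n disks = move the top n-1 disks aside (G(n-1) moves) + move the largest disk (1 move) + move the n-1 disks back on top (G(n-1) moves), so G(n) = 2G(n-1) + 1, with G(1) = 1 (a single disk takes one move).
First terms: 1, 3, 7, 15, 31, 63, … — each is one less than a power of 2. Indeed G(n) + 1 = 2(G(n-1) + 1) with G(1) + 1 = 2, so G(n) + 1 = 2ⁿ and G(n) = 2ⁿ - 1.
Hence G(14) = 2^14 - 1 = 16384 - 1 = 16383.

G(n) = 2G(n-1) + 1, G(1) = 1; G(14) = 16383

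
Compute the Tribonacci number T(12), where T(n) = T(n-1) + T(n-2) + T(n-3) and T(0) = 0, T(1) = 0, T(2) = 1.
Computing the sequence terms:
0, 0, 1, 1, 2, 4, 7, 13, 24, 44, 81, 149, 274

274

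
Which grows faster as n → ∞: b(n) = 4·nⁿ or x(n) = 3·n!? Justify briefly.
Comparing growth rates:
Growth-rate hierarchy: log n ≺ any polynomial ≺ any exponential cⁿ (c>1) ≺ n! ≺ nⁿ.
super-exponential nⁿ dominates factorial asymptotically.

b(n) grows faster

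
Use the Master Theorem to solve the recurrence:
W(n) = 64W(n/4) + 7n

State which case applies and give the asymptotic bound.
Master Theorem template: W(n) = a·W(n/b) + f(n).
Here: a=64, b=4, f(n)=7n
Compute log_b(a) = log_4(64) = 3.
f(n) = 7n = O(n^(3-ε)) with ε = 2. Case 1: W(n) = Θ(n^log_b(a)) = Θ(n^3).

Case 1: W(n) = Θ(n^3)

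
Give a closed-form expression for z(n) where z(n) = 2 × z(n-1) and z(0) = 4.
Recurrence: z(n) = 2 × z(n-1), initial: z(0) = 4.
Each term is 2 times the previous, so this is geometric with ratio 2. After n steps: z(n) = z(0)·2ⁿ = 4·2ⁿ.

z(n) = 4·2ⁿ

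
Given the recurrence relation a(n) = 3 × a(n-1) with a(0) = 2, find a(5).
Computing step by step:
a(0) = 2
a(1) = 3 × 2 = 6
a(2) = 3 × 6 = 18
a(3) = 3 × 18 = 54
a(4) = 3 × 54 = 162
a(5) = 3 × 162 = 486

486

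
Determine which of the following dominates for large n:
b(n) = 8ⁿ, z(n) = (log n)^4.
Comparing growth rates:
Growth-rate hierarchy: log n ≺ any polynomial ≺ any exponential cⁿ (c>1) ≺ n! ≺ nⁿ.
exponential base 8 dominates polylogarithmic (log n)^4 asymptotically.

b(n) grows faster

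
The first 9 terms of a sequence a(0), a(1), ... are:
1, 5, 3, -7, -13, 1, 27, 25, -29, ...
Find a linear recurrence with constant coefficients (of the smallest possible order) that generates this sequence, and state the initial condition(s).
Look for the lowest-order linear relation among consecutive terms.
Observation: a(n) - 1·a(n-1) - (-2)·a(n-2) = 0 holds for the shown terms, and no order-1 relation a(n) = α·a(n-1) + β fits.
Check at n=3: 1·3 + (-2)·5 = -7. ✓

a(n) = a(n-1) - 2a(n-2), a(0) = 1, a(1) = 5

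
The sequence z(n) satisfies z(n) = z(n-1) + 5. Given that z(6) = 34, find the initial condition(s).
z(6) = z(0) + 6·5, so z(0) = 34 - 30 = 4.

z(0) = 4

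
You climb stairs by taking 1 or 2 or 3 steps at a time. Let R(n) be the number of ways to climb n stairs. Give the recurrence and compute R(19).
Condition on the size of the last step (1 to 3): before it there were n-1, …, n-3 stairs climbed, and these cases are disjoint, so R(n) = R(n-1) + R(n-2) + R(n-3) (order-3 linear recurrence).
Initial conditions by direct count (compositions of i into parts ≤ 3): R(1) = 1; R(2) = 2; R(3) = 4.
Iterating the recurrence: R(4) = 7, R(5) = 13, R(6) = 24, R(7) = 44, R(8) = 81, R(9) = 149, R(10) = 274, R(11) = 504, R(12) = 927, R(13) = 1705, R(14) = 3136, R(15) = 5768, R(16) = 10609, R(17) = 19513, R(18) = 35890, R(19) = 66012.

R(n) = R(n-1) + R(n-2) + R(n-3), R(1) = 1, R(2) = 2, R(3) = 4; R(19) = 66012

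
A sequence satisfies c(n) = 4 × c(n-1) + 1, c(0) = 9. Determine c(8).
Computing step by step:
c(0) = 9
c(1) = 4 × 9 + 1 = 37
c(2) = 4 × 37 + 1 = 149
c(3) = 4 × 149 + 1 = 597
c(4) = 4 × 597 + 1 = 2389
c(5) = 4 × 2389 + 1 = 9557
c(6) = 4 × 9557 + 1 = 38229
c(7) = 4 × 38229 + 1 = 152917
c(8) = 4 × 152917 + 1 = 611669

611669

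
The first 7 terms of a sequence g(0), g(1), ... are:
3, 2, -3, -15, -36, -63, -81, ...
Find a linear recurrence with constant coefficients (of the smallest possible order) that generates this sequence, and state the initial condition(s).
Look for the lowest-order linear relation among consecutive terms.
Observation: g(n) - 3·g(n-1) - (-3)·g(n-2) = 0 holds for the shown terms, and no order-1 relation g(n) = α·g(n-1) + β fits.
Check at n=3: 3·-3 + (-3)·2 = -15. ✓

g(n) = 3g(n-1) - 3g(n-2), g(0) = 3, g(1) = 2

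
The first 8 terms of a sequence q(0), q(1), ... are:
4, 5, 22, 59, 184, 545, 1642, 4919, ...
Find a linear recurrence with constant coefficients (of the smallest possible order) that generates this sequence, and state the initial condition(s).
Look for the lowest-order linear relation among consecutive terms.
Observation: q(n) - 2·q(n-1) - (3)·q(n-2) = 0 holds for the shown terms, and no order-1 relation q(n) = α·q(n-1) + β fits.
Check at n=3: 2·22 + (3)·5 = 59. ✓

q(n) = 2q(n-1) + 3q(n-2), q(0) = 4, q(1) = 5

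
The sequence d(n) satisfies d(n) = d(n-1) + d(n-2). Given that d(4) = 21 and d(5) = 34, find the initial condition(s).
Work backwards using d(k) = d(k+2) - d(k+1):
d(3) = d(5) - d(4) = 34 - 21 = 13
d(2) = d(4) - d(3) = 21 - 13 = 8
d(1) = d(3) - d(2) = 13 - 8 = 5
d(0) = d(2) - d(1) = 8 - 5 = 3

d(0) = 3, d(1) = 5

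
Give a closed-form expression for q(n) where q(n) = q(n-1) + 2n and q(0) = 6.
Recurrence: q(n) = q(n-1) + 2n, initial: q(0) = 6.
Telescoping: q(n) = q(0) + 2·Σᵢ₌₁ⁿ i = 6 + 2·n(n+1)/2.

q(n) = 2·n(n+1)/2 + 6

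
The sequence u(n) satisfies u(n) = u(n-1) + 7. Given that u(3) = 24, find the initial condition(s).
u(3) = u(0) + 3·7, so u(0) = 24 - 21 = 3.

u(0) = 3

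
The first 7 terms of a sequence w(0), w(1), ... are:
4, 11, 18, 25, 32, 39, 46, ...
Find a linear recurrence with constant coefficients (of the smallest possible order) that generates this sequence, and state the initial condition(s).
Look for the lowest-order linear relation among consecutive terms.
Observation: consecutive differences are constant (= 7).
Check at n=2: 1·11 + 7 = 18. ✓

w(n) = w(n-1) + 7, w(0) = 4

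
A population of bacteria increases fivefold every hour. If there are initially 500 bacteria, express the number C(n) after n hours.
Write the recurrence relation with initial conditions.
Each hour multiplies the count by 5, so the count after n hours depends only on the count after n-1 hours: C(n) = 5 × C(n-1). The starting count gives C(0) = 500.
Unrolling n times gives the closed form C(n) = 500 × 5ⁿ.

C(n) = 5 × C(n-1), C(0) = 500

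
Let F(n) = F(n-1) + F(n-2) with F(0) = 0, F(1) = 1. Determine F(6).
Computing the sequence terms:
0, 1, 1, 2, 3, 5, 8

8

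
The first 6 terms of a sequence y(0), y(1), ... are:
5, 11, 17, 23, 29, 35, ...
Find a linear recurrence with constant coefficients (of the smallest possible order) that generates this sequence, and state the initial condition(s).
Look for the lowest-order linear relation among consecutive terms.
Observation: consecutive differences are constant (= 6).
Check at n=2: 1·11 + 6 = 17. ✓

y(n) = y(n-1) + 6, y(0) = 5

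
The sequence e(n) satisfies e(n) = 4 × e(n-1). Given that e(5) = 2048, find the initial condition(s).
In general e(n) = 4ⁿ · e(0). At n = 5: e(0) = e(5) / 4^5 = 2048 / 1024 = 2.

e(0) = 2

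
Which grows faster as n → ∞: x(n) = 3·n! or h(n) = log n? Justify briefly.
Comparing growth rates:
Growth-rate hierarchy: log n ≺ any polynomial ≺ any exponential cⁿ (c>1) ≺ n! ≺ nⁿ.
factorial dominates logarithmic asymptotically.

x(n) grows faster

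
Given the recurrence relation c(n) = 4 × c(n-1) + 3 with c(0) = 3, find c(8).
Computing step by step:
c(0) = 3
c(1) = 4 × 3 + 3 = 15
c(2) = 4 × 15 + 3 = 63
c(3) = 4 × 63 + 3 = 255
c(4) = 4 × 255 + 3 = 1023
c(5) = 4 × 1023 + 3 = 4095
c(6) = 4 × 4095 + 3 = 16383
c(7) = 4 × 16383 + 3 = 65535
c(8) = 4 × 65535 + 3 = 262143

262143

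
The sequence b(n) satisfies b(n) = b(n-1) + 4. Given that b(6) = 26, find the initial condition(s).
b(6) = b(0) + 6·4, so b(0) = 26 - 24 = 2.

b(0) = 2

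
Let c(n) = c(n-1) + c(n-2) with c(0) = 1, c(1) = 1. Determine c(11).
Computing the sequence terms:
1, 1, 2, 3, 5, 8, 13, 21, 34, 55, 89, 144

144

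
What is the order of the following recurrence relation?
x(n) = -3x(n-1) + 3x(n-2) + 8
The order is the largest lag k for which x(n-k) appears. Here the deepest term is x(n-2) (the 8 term is non-homogeneous and does not affect the order), so the order is 2.

Order 2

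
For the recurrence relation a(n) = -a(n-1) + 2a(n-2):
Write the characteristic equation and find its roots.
Substitute a(n) = rⁿ and divide through by rⁿ⁻²: r² + r - 2 = 0
Factor: (r - 1)(r + 2) = 0, so r = 1, -2.
General solution: a(n) = A·1ⁿ + B·(-2)ⁿ

Characteristic: r² + r - 2 = 0, Roots: r = 1, -2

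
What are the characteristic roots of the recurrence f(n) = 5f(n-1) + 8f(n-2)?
Substitute f(n) = rⁿ and divide through by rⁿ⁻²: r² - 5r - 8 = 0
Discriminant: 5² + 4·8 = 57, not a perfect square, so by the quadratic formula r = (5 ± √57)/2.
General solution: f(n) = A·r₁ⁿ + B·r₂ⁿ where r₁,r₂ = (5 ± √57)/2

Characteristic: r² - 5r - 8 = 0, Roots: r = (5 ± √57)/2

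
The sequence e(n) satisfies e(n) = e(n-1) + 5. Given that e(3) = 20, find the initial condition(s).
e(3) = e(0) + 3·5, so e(0) = 20 - 15 = 5.

e(0) = 5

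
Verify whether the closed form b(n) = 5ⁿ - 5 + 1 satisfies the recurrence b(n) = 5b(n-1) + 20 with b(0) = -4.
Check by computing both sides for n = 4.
From the recurrence with b(0) = -4:
  b(0) = -4, b(1) = 0, b(2) = 20, b(3) = 120, b(4) = 620
  so the recurrence gives b(4) = 620.
From the proposed closed form b(n) = 5ⁿ - 5 + 1:
  b(4) = 621.
The recurrence gives 620 but the closed form gives 621, so the closed form does not satisfy the recurrence.

No, the closed form is incorrect.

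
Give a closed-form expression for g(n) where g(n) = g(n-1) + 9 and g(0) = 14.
Recurrence: g(n) = g(n-1) + 9, initial: g(0) = 14.
Each step adds 9, so g(n) = g(0) + 9n = 9n + 14.

g(n) = 9n + 14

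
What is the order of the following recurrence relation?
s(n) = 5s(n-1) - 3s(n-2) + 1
The order is the largest lag k for which s(n-k) appears. Here the deepest term is s(n-2) (the 1 term is non-homogeneous and does not affect the order), so the order is 2.

Order 2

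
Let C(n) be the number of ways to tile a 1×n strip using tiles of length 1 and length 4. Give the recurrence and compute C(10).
Condition on the last tile: it has length 1 (leaving a 1×(n-1) strip) or length 4 (leaving a 1×(n-4) strip), so C(n) = C(n-1) + C(n-4) (order-4 linear recurrence).
For 0 ≤ i < 4 only unit tiles fit, so C(i) = 1.
Iterating the recurrence: C(4) = 2, C(5) = 3, C(6) = 4, C(7) = 5, C(8) = 7, C(9) = 10, C(10) = 14.

C(n) = C(n-1) + C(n-4), with C(i) = 1 for 0 ≤ i < 4; C(10) = 14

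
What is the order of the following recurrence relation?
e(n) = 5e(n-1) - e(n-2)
The order is the largest lag k for which e(n-k) appears. Here the deepest term is e(n-2), so the order is 2.

Order 2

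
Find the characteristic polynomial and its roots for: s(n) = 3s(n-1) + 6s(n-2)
Substitute s(n) = rⁿ and divide through by rⁿ⁻²: r² - 3r - 6 = 0
Discriminant: 3² + 4·6 = 33, not a perfect square, so by the quadratic formula r = (3 ± √33)/2.
General solution: s(n) = A·r₁ⁿ + B·r₂ⁿ where r₁,r₂ = (3 ± √33)/2

Characteristic: r² - 3r - 6 = 0, Roots: r = (3 ± √33)/2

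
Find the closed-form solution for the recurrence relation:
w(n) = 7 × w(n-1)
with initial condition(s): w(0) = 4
Recurrence: w(n) = 7 × w(n-1), initial: w(0) = 4.
Each term is 7 times the previous, so this is geometric with ratio 7. After n steps: w(n) = w(0)·7ⁿ = 4·7ⁿ.

w(n) = 4·7ⁿ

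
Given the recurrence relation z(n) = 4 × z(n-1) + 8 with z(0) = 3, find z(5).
Computing step by step:
z(0) = 3
z(1) = 4 × 3 + 8 = 20
z(2) = 4 × 20 + 8 = 88
z(3) = 4 × 88 + 8 = 360
z(4) = 4 × 360 + 8 = 1448
z(5) = 4 × 1448 + 8 = 5800

5800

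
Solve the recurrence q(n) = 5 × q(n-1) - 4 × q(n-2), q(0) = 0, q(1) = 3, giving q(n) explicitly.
Recurrence: q(n) = 5 × q(n-1) - 4 × q(n-2), initial: q(0) = 0, q(1) = 3.
Characteristic equation: r² - 5r + 4 = 0, which factors as (r - 4)(r - 1) = 0, so r = 4, 1. General solution q(n) = A·4ⁿ + B·1ⁿ. From q(0) = 0: A + B = 0. From q(1) = 3: 4A + 1B = 3. Solving gives A = 1, B = -1.

q(n) = 4ⁿ - 1ⁿ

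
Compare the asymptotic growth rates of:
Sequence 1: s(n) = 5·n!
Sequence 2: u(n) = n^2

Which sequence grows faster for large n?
Comparing growth rates:
Growth-rate hierarchy: log n ≺ any polynomial ≺ any exponential cⁿ (c>1) ≺ n! ≺ nⁿ.
factorial dominates polynomial degree 2 asymptotically.

s(n) grows faster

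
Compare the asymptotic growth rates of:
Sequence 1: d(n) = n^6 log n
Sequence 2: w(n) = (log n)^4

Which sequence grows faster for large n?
Comparing growth rates:
Growth-rate hierarchy: log n ≺ any polynomial ≺ any exponential cⁿ (c>1) ≺ n! ≺ nⁿ.
polynomial degree 6 (with log factor) dominates polylogarithmic (log n)^4 asymptotically.

d(n) grows faster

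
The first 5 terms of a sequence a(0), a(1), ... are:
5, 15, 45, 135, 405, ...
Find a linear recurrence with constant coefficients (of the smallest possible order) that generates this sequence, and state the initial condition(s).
Look for the lowest-order linear relation among consecutive terms.
Observation: each term is 3× the previous.
Check at n=2: 3·15 = 45. ✓

a(n) = 3 × a(n-1), a(0) = 5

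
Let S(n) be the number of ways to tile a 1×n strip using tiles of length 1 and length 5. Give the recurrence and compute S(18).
Condition on the last tile: it has length 1 (leaving a 1×(n-1) strip) or length 5 (leaving a 1×(n-5) strip), so S(n) = S(n-1) + S(n-5) (order-5 linear recurrence).
For 0 ≤ i < 5 only unit tiles fit, so S(i) = 1.
Iterating the recurrence: S(5) = 2, S(6) = 3, S(7) = 4, S(8) = 5, S(9) = 6, S(10) = 8, S(11) = 11, S(12) = 15, S(13) = 20, S(14) = 26, S(15) = 34, S(16) = 45, S(17) = 60, S(18) = 80.

S(n) = S(n-1) + S(n-5), with S(i) = 1 for 0 ≤ i < 5; S(18) = 80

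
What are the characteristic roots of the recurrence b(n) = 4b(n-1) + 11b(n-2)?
Substitute b(n) = rⁿ and divide through by rⁿ⁻²: r² - 4r - 11 = 0
Discriminant: 4² + 4·11 = 60, not a perfect square, so by the quadratic formula r = (4 ± √60)/2.
General solution: b(n) = A·r₁ⁿ + B·r₂ⁿ where r₁,r₂ = (4 ± √60)/2

Characteristic: r² - 4r - 11 = 0, Roots: r = (4 ± √60)/2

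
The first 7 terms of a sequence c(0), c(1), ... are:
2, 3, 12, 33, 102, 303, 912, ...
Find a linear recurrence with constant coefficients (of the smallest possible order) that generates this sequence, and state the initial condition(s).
Look for the lowest-order linear relation among consecutive terms.
Observation: c(n) - 2·c(n-1) - (3)·c(n-2) = 0 holds for the shown terms, and no order-1 relation c(n) = α·c(n-1) + β fits.
Check at n=3: 2·12 + (3)·3 = 33. ✓

c(n) = 2c(n-1) + 3c(n-2), c(0) = 2, c(1) = 3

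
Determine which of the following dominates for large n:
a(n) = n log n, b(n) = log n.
Comparing growth rates:
Growth-rate hierarchy: log n ≺ any polynomial ≺ any exponential cⁿ (c>1) ≺ n! ≺ nⁿ.
polynomial degree 1 (with log factor) dominates logarithmic asymptotically.

a(n) grows faster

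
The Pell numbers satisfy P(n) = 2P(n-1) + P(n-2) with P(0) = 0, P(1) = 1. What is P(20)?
Computing the sequence terms:
0, 1, 2, 5, 12, 29, 70, 169, 408, 985, 2378, 5741, 13860, 33461, 80782, 195025, 470832, 1136689, 2744210, 6625109, 15994428

15994428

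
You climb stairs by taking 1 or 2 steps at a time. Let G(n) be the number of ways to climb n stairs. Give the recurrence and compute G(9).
Condition on the size of the last step (1 to 2): before it there were n-1, …, n-2 stairs climbed, and these cases are disjoint, so G(n) = G(n-1) + G(n-2) (Fibonacci-type sequence).
Initial conditions by direct count (compositions of i into parts ≤ 2): G(1) = 1; G(2) = 2.
Iterating the recurrence: G(3) = 3, G(4) = 5, G(5) = 8, G(6) = 13, G(7) = 21, G(8) = 34, G(9) = 55.

G(n) = G(n-1) + G(n-2), G(1) = 1, G(2) = 2; G(9) = 55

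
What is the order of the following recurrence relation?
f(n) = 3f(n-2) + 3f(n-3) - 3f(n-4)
The order is the largest lag k for which f(n-k) appears. Here the deepest term is f(n-4), so the order is 4.

Order 4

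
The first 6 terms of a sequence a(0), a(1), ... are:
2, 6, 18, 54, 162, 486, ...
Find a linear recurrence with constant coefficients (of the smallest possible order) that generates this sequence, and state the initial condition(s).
Look for the lowest-order linear relation among consecutive terms.
Observation: each term is 3× the previous.
Check at n=2: 3·6 = 18. ✓

a(n) = 3 × a(n-1), a(0) = 2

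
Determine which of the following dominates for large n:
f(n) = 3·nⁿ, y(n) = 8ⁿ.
Comparing growth rates:
Growth-rate hierarchy: log n ≺ any polynomial ≺ any exponential cⁿ (c>1) ≺ n! ≺ nⁿ.
super-exponential nⁿ dominates exponential base 8 asymptotically.

f(n) grows faster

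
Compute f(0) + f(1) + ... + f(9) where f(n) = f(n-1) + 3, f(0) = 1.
Computing the sequence terms: 1, 4, 7, 10, 13, 16, 19, 22, 25, 28
Adding these values together:

145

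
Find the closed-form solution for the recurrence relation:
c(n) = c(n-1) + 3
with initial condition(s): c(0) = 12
Recurrence: c(n) = c(n-1) + 3, initial: c(0) = 12.
Each step adds 3, so c(n) = c(0) + 3n = 3n + 12.

c(n) = 3n + 12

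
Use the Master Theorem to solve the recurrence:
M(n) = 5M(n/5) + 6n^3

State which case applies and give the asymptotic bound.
Master Theorem template: M(n) = a·M(n/b) + f(n).
Here: a=5, b=5, f(n)=6n^3
Compute log_b(a) = log_5(5) = 1.
f(n) = 6n^3 = Ω(n^(1+ε)) with ε = 2, and the regularity condition holds (a·f(n/b) = (a/b^3)·f(n) with a/b^3 = 5^-2 < 1). Case 3: M(n) = Θ(f(n)) = Θ(n^3).

Case 3: M(n) = Θ(n^3)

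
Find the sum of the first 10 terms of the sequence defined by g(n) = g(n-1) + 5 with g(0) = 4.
Computing the sequence terms: 4, 9, 14, 19, 24, 29, 34, 39, 44, 49
Adding these values together:

265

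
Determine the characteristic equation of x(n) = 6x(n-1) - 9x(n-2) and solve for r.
Substitute x(n) = rⁿ and divide through by rⁿ⁻²: r² - 6r + 9 = 0
Factor: (r - 3)² = 0, so r = 3 (double root).
General solution: x(n) = (A + Bn)·3ⁿ

Characteristic: r² - 6r + 9 = 0, Roots: r = 3 (double root)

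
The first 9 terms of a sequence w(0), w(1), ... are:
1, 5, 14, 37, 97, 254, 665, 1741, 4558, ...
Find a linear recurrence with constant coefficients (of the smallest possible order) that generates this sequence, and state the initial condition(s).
Look for the lowest-order linear relation among consecutive terms.
Observation: w(n) - 3·w(n-1) - (-1)·w(n-2) = 0 holds for the shown terms, and no order-1 relation w(n) = α·w(n-1) + β fits.
Check at n=3: 3·14 + (-1)·5 = 37. ✓

w(n) = 3w(n-1) - w(n-2), w(0) = 1, w(1) = 5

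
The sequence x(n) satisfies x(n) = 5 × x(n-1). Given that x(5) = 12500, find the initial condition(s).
In general x(n) = 5ⁿ · x(0). At n = 5: x(0) = x(5) / 5^5 = 12500 / 3125 = 4.

x(0) = 4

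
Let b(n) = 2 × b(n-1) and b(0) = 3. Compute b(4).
Computing step by step:
b(0) = 3
b(1) = 2 × 3 = 6
b(2) = 2 × 6 = 12
b(3) = 2 × 12 = 24
b(4) = 2 × 24 = 48

48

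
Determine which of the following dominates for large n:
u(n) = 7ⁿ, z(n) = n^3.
Comparing growth rates:
Growth-rate hierarchy: log n ≺ any polynomial ≺ any exponential cⁿ (c>1) ≺ n! ≺ nⁿ.
exponential base 7 dominates polynomial degree 3 asymptotically.

u(n) grows faster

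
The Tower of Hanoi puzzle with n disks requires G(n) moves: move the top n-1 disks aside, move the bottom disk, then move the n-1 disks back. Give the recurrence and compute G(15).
Moving n disks = move the top n-1 disks aside (G(n-1) moves) + move the largest disk (1 move) + move the n-1 disks back on top (G(n-1) moves), so G(n) = 2G(n-1) + 1, with G(1) = 1 (a single disk takes one move).
First terms: 1, 3, 7, 15, 31, 63, … — each is one less than a power of 2. Indeed G(n) + 1 = 2(G(n-1) + 1) with G(1) + 1 = 2, so G(n) + 1 = 2ⁿ and G(n) = 2ⁿ - 1.
Hence G(15) = 2^15 - 1 = 32768 - 1 = 32767.

G(n) = 2G(n-1) + 1, G(1) = 1; G(15) = 32767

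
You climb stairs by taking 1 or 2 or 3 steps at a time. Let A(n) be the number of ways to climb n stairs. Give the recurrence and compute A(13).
Condition on the size of the last step (1 to 3): before it there were n-1, …, n-3 stairs climbed, and these cases are disjoint, so A(n) = A(n-1) + A(n-2) + A(n-3) (order-3 linear recurrence).
Initial conditions by direct count (compositions of i into parts ≤ 3): A(1) = 1; A(2) = 2; A(3) = 4.
Iterating the recurrence: A(4) = 7, A(5) = 13, A(6) = 24, A(7) = 44, A(8) = 81, A(9) = 149, A(10) = 274, A(11) = 504, A(12) = 927, A(13) = 1705.

A(n) = A(n-1) + A(n-2) + A(n-3), A(1) = 1, A(2) = 2, A(3) = 4; A(13) = 1705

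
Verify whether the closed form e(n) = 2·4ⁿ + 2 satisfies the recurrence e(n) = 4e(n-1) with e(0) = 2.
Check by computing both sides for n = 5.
From the recurrence with e(0) = 2:
  e(0) = 2, e(1) = 8, e(2) = 32, e(3) = 128, e(4) = 512, e(5) = 2048
  so the recurrence gives e(5) = 2048.
From the proposed closed form e(n) = 2·4ⁿ + 2:
  e(5) = 2050.
The recurrence gives 2048 but the closed form gives 2050, so the closed form does not satisfy the recurrence.

No, the closed form is incorrect.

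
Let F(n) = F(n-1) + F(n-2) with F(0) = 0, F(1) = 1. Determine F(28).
Computing the sequence terms:
0, 1, 1, 2, 3, 5, 8, 13, 21, 34, 55, 89, 144, 233, 377, 610, 987, 1597, 2584, 4181, 6765, 10946, 17711, 28657, 46368, 75025, 121393, 196418, 317811

317811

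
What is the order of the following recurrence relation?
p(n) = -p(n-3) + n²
The order is the largest lag k for which p(n-k) appears. Here the deepest term is p(n-3) (the n² term is non-homogeneous and does not affect the order), so the order is 3.

Order 3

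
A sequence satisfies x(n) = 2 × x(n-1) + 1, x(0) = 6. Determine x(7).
Computing step by step:
x(0) = 6
x(1) = 2 × 6 + 1 = 13
x(2) = 2 × 13 + 1 = 27
x(3) = 2 × 27 + 1 = 55
x(4) = 2 × 55 + 1 = 111
x(5) = 2 × 111 + 1 = 223
x(6) = 2 × 223 + 1 = 447
x(7) = 2 × 447 + 1 = 895

895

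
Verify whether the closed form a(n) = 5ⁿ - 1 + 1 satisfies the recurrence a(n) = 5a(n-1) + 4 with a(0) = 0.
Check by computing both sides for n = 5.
From the recurrence with a(0) = 0:
  a(0) = 0, a(1) = 4, a(2) = 24, a(3) = 124, a(4) = 624, a(5) = 3124
  so the recurrence gives a(5) = 3124.
From the proposed closed form a(n) = 5ⁿ - 1 + 1:
  a(5) = 3125.
The recurrence gives 3124 but the closed form gives 3125, so the closed form does not satisfy the recurrence.

No, the closed form is incorrect.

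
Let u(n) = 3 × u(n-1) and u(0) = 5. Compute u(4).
Computing step by step:
u(0) = 5
u(1) = 3 × 5 = 15
u(2) = 3 × 15 = 45
u(3) = 3 × 45 = 135
u(4) = 3 × 135 = 405

405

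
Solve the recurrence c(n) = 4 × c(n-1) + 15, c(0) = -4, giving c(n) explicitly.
Recurrence: c(n) = 4 × c(n-1) + 15, initial: c(0) = -4.
Try c(n) = A·4ⁿ + C. Substituting: A·4ⁿ + C = 4(A·4ⁿ⁻¹ + C) + 15 = A·4ⁿ + 4C + 15, so C = 4C + 15, giving C = -5. Then c(0) = A - 5 = -4 gives A = 1.

c(n) = 4ⁿ - 5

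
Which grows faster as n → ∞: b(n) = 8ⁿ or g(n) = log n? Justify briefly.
Comparing growth rates:
Growth-rate hierarchy: log n ≺ any polynomial ≺ any exponential cⁿ (c>1) ≺ n! ≺ nⁿ.
exponential base 8 dominates logarithmic asymptotically.

b(n) grows faster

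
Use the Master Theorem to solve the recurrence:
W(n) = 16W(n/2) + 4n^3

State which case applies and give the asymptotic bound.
Master Theorem template: W(n) = a·W(n/b) + f(n).
Here: a=16, b=2, f(n)=4n^3
Compute log_b(a) = log_2(16) = 4.
f(n) = 4n^3 = O(n^(4-ε)) with ε = 1. Case 1: W(n) = Θ(n^log_b(a)) = Θ(n^4).

Case 1: W(n) = Θ(n^4)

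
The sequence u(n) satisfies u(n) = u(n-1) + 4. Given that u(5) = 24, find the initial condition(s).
u(5) = u(0) + 5·4, so u(0) = 24 - 20 = 4.

u(0) = 4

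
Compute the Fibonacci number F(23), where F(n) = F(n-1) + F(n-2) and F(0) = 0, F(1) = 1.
Computing the sequence terms:
0, 1, 1, 2, 3, 5, 8, 13, 21, 34, 55, 89, 144, 233, 377, 610, 987, 1597, 2584, 4181, 6765, 10946, 17711, 28657

28657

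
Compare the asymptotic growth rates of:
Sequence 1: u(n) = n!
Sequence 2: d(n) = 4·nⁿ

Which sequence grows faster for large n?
Comparing growth rates:
Growth-rate hierarchy: log n ≺ any polynomial ≺ any exponential cⁿ (c>1) ≺ n! ≺ nⁿ.
super-exponential nⁿ dominates factorial asymptotically.

d(n) grows faster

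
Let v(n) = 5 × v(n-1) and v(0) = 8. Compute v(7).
Computing step by step:
v(0) = 8
v(1) = 5 × 8 = 40
v(2) = 5 × 40 = 200
v(3) = 5 × 200 = 1000
v(4) = 5 × 1000 = 5000
v(5) = 5 × 5000 = 25000
v(6) = 5 × 25000 = 125000
v(7) = 5 × 125000 = 625000

625000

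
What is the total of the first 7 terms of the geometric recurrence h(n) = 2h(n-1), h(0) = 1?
Computing the sequence terms: 1, 2, 4, 8, 16, 32, 64
Adding these values together:

127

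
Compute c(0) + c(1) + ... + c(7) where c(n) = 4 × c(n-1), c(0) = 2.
Computing the sequence terms: 2, 8, 32, 128, 512, 2048, 8192, 32768
Adding these values together:

43690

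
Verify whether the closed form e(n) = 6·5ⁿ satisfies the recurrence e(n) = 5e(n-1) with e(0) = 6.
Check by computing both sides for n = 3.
From the recurrence with e(0) = 6:
  e(0) = 6, e(1) = 30, e(2) = 150, e(3) = 750
  so the recurrence gives e(3) = 750.
From the proposed closed form e(n) = 6·5ⁿ:
  e(3) = 750.
Both sides give 750 at n = 3, and the initial condition(s) match, so the closed form is consistent.

Yes, the closed form is correct.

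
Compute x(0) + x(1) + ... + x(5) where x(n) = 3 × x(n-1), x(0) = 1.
Computing the sequence terms: 1, 3, 9, 27, 81, 243
Adding these values together:

364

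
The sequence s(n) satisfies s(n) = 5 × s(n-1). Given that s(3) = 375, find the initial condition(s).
In general s(n) = 5ⁿ · s(0). At n = 3: s(0) = s(3) / 5^3 = 375 / 125 = 3.

s(0) = 3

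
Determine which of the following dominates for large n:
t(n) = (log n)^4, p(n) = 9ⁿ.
Comparing growth rates:
Growth-rate hierarchy: log n ≺ any polynomial ≺ any exponential cⁿ (c>1) ≺ n! ≺ nⁿ.
exponential base 9 dominates polylogarithmic (log n)^4 asymptotically.

p(n) grows faster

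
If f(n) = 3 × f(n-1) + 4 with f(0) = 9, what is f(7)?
Computing step by step:
f(0) = 9
f(1) = 3 × 9 + 4 = 31
f(2) = 3 × 31 + 4 = 97
f(3) = 3 × 97 + 4 = 295
f(4) = 3 × 295 + 4 = 889
f(5) = 3 × 889 + 4 = 2671
f(6) = 3 × 2671 + 4 = 8017
f(7) = 3 × 8017 + 4 = 24055

24055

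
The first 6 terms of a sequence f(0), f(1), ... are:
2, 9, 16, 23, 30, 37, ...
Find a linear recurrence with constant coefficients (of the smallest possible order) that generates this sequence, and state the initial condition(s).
Look for the lowest-order linear relation among consecutive terms.
Observation: consecutive differences are constant (= 7).
Check at n=2: 1·9 + 7 = 16. ✓

f(n) = f(n-1) + 7, f(0) = 2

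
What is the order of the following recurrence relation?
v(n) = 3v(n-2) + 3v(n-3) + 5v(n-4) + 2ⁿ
The order is the largest lag k for which v(n-k) appears. Here the deepest term is v(n-4) (the 2ⁿ term is non-homogeneous and does not affect the order), so the order is 4.

Order 4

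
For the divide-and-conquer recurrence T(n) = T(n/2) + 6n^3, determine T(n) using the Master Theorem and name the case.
Master Theorem template: T(n) = a·T(n/b) + f(n).
Here: a=1, b=2, f(n)=6n^3
Compute log_b(a) = log_2(1) = 0.
f(n) = 6n^3 = Ω(n^(0+ε)) with ε = 3, and the regularity condition holds (a·f(n/b) = (a/b^3)·f(n) with a/b^3 = 2^-3 < 1). Case 3: T(n) = Θ(f(n)) = Θ(n^3).

Case 3: T(n) = Θ(n^3)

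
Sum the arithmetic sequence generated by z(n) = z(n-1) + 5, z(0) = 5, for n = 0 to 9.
Computing the sequence terms: 5, 10, 15, 20, 25, 30, 35, 40, 45, 50
Adding these values together:

275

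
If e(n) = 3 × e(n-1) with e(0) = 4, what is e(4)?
Computing step by step:
e(0) = 4
e(1) = 3 × 4 = 12
e(2) = 3 × 12 = 36
e(3) = 3 × 36 = 108
e(4) = 3 × 108 = 324

324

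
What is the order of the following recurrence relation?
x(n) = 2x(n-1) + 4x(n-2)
The order is the largest lag k for which x(n-k) appears. Here the deepest term is x(n-2), so the order is 2.

Order 2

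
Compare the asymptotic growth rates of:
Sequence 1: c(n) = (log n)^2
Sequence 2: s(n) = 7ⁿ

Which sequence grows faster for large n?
Comparing growth rates:
Growth-rate hierarchy: log n ≺ any polynomial ≺ any exponential cⁿ (c>1) ≺ n! ≺ nⁿ.
exponential base 7 dominates polylogarithmic (log n)^2 asymptotically.

s(n) grows faster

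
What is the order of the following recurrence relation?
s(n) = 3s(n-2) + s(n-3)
The order is the largest lag k for which s(n-k) appears. Here the deepest term is s(n-3), so the order is 3.

Order 3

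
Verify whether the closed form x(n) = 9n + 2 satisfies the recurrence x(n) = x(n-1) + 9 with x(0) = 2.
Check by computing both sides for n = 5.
From the recurrence with x(0) = 2:
  x(0) = 2, x(1) = 11, x(2) = 20, x(3) = 29, x(4) = 38, x(5) = 47
  so the recurrence gives x(5) = 47.
From the proposed closed form x(n) = 9n + 2:
  x(5) = 47.
Both sides give 47 at n = 5, and the initial condition(s) match, so the closed form is consistent.

Yes, the closed form is correct.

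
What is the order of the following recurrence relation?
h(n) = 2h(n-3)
The order is the largest lag k for which h(n-k) appears. Here the deepest term is h(n-3), so the order is 3.

Order 3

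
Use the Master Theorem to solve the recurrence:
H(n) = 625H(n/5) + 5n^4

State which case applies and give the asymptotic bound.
Master Theorem template: H(n) = a·H(n/b) + f(n).
Here: a=625, b=5, f(n)=5n^4
Compute log_b(a) = log_5(625) = 4.
f(n) = 5n^4 = Θ(n^4). Case 2: H(n) = Θ(n^4 log n).

Case 2: H(n) = Θ(n^4 log n)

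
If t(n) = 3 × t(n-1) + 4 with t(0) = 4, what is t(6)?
Computing step by step:
t(0) = 4
t(1) = 3 × 4 + 4 = 16
t(2) = 3 × 16 + 4 = 52
t(3) = 3 × 52 + 4 = 160
t(4) = 3 × 160 + 4 = 484
t(5) = 3 × 484 + 4 = 1456
t(6) = 3 × 1456 + 4 = 4372

4372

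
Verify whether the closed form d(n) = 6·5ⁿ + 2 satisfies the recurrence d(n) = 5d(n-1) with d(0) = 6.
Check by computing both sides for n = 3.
From the recurrence with d(0) = 6:
  d(0) = 6, d(1) = 30, d(2) = 150, d(3) = 750
  so the recurrence gives d(3) = 750.
From the proposed closed form d(n) = 6·5ⁿ + 2:
  d(3) = 752.
The recurrence gives 750 but the closed form gives 752, so the closed form does not satisfy the recurrence.

No, the closed form is incorrect.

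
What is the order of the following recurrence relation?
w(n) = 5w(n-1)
The order is the largest lag k for which w(n-k) appears. Here the deepest term is w(n-1), so the order is 1.

Order 1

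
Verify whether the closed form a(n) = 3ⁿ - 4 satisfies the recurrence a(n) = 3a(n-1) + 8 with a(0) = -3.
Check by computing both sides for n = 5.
From the recurrence with a(0) = -3:
  a(0) = -3, a(1) = -1, a(2) = 5, a(3) = 23, a(4) = 77, a(5) = 239
  so the recurrence gives a(5) = 239.
From the proposed closed form a(n) = 3ⁿ - 4:
  a(5) = 239.
Both sides give 239 at n = 5, and the initial condition(s) match, so the closed form is consistent.

Yes, the closed form is correct.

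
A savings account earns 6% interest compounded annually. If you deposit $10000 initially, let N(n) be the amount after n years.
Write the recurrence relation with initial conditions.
Each year the balance grows by 6%, i.e. is multiplied by 1 + 6/100 = 1.06, so N(n) = 1.06 × N(n-1). The initial deposit gives N(0) = 10000.
Unrolling gives the closed form N(n) = 10000 × (1.06)ⁿ.

N(n) = 1.06 × N(n-1), N(0) = 10000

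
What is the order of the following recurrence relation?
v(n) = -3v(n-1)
The order is the largest lag k for which v(n-k) appears. Here the deepest term is v(n-1), so the order is 1.

Order 1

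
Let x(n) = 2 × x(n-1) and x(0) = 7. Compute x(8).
Computing step by step:
x(0) = 7
x(1) = 2 × 7 = 14
x(2) = 2 × 14 = 28
x(3) = 2 × 28 = 56
x(4) = 2 × 56 = 112
x(5) = 2 × 112 = 224
x(6) = 2 × 224 = 448
x(7) = 2 × 448 = 896
x(8) = 2 × 896 = 1792

1792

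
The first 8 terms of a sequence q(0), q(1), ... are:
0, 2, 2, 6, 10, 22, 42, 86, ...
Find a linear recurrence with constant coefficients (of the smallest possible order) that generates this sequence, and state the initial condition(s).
Look for the lowest-order linear relation among consecutive terms.
Observation: q(n) - 1·q(n-1) - (2)·q(n-2) = 0 holds for the shown terms, and no order-1 relation q(n) = α·q(n-1) + β fits.
Check at n=3: 1·2 + (2)·2 = 6. ✓

q(n) = q(n-1) + 2q(n-2), q(0) = 0, q(1) = 2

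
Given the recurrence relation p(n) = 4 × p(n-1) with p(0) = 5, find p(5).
Computing step by step:
p(0) = 5
p(1) = 4 × 5 = 20
p(2) = 4 × 20 = 80
p(3) = 4 × 80 = 320
p(4) = 4 × 320 = 1280
p(5) = 4 × 1280 = 5120

5120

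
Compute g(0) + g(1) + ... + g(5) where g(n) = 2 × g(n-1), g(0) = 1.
Computing the sequence terms: 1, 2, 4, 8, 16, 32
Adding these values together:

63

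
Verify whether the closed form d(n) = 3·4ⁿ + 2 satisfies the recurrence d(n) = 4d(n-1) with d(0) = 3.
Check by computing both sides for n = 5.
From the recurrence with d(0) = 3:
  d(0) = 3, d(1) = 12, d(2) = 48, d(3) = 192, d(4) = 768, d(5) = 3072
  so the recurrence gives d(5) = 3072.
From the proposed closed form d(n) = 3·4ⁿ + 2:
  d(5) = 3074.
The recurrence gives 3072 but the closed form gives 3074, so the closed form does not satisfy the recurrence.

No, the closed form is incorrect.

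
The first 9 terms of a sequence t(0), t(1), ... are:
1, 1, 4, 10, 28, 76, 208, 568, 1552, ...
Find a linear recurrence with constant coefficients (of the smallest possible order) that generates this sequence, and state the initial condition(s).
Look for the lowest-order linear relation among consecutive terms.
Observation: t(n) - 2·t(n-1) - (2)·t(n-2) = 0 holds for the shown terms, and no order-1 relation t(n) = α·t(n-1) + β fits.
Check at n=3: 2·4 + (2)·1 = 10. ✓

t(n) = 2t(n-1) + 2t(n-2), t(0) = 1, t(1) = 1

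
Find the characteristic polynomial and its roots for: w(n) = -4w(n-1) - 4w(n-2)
Substitute w(n) = rⁿ and divide through by rⁿ⁻²: r² + 4r + 4 = 0
Factor: (r + 2)² = 0, so r = -2 (double root).
General solution: w(n) = (A + Bn)·(-2)ⁿ

Characteristic: r² + 4r + 4 = 0, Roots: r = -2 (double root)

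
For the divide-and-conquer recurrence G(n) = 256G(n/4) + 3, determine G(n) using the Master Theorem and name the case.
Master Theorem template: G(n) = a·G(n/b) + f(n).
Here: a=256, b=4, f(n)=3
Compute log_b(a) = log_4(256) = 4.
f(n) = 3 = O(n^(4-ε)) with ε = 4. Case 1: G(n) = Θ(n^log_b(a)) = Θ(n^4).

Case 1: G(n) = Θ(n^4)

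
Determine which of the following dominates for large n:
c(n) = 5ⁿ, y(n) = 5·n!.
Comparing growth rates:
Growth-rate hierarchy: log n ≺ any polynomial ≺ any exponential cⁿ (c>1) ≺ n! ≺ nⁿ.
factorial dominates exponential base 5 asymptotically.

y(n) grows faster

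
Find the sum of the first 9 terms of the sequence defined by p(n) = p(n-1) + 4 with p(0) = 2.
Computing the sequence terms: 2, 6, 10, 14, 18, 22, 26, 30, 34
Adding these values together:

162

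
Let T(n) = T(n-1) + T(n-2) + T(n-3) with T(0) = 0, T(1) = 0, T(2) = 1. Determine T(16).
Computing the sequence terms:
0, 0, 1, 1, 2, 4, 7, 13, 24, 44, 81, 149, 274, 504, 927, 1705, 3136

3136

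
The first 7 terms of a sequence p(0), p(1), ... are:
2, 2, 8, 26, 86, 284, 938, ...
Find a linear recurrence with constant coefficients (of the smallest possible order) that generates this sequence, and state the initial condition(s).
Look for the lowest-order linear relation among consecutive terms.
Observation: p(n) - 3·p(n-1) - (1)·p(n-2) = 0 holds for the shown terms, and no order-1 relation p(n) = α·p(n-1) + β fits.
Check at n=3: 3·8 + (1)·2 = 26. ✓

p(n) = 3p(n-1) + p(n-2), p(0) = 2, p(1) = 2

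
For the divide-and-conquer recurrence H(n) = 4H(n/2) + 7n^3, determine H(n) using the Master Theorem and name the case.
Master Theorem template: H(n) = a·H(n/b) + f(n).
Here: a=4, b=2, f(n)=7n^3
Compute log_b(a) = log_2(4) = 2.
f(n) = 7n^3 = Ω(n^(2+ε)) with ε = 1, and the regularity condition holds (a·f(n/b) = (a/b^3)·f(n) with a/b^3 = 2^-1 < 1). Case 3: H(n) = Θ(f(n)) = Θ(n^3).

Case 3: H(n) = Θ(n^3)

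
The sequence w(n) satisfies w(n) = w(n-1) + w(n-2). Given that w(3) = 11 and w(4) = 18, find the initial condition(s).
Work backwards using w(k) = w(k+2) - w(k+1):
w(2) = w(4) - w(3) = 18 - 11 = 7
w(1) = w(3) - w(2) = 11 - 7 = 4
w(0) = w(2) - w(1) = 7 - 4 = 3

w(0) = 3, w(1) = 4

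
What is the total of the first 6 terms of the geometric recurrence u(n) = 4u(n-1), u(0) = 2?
Computing the sequence terms: 2, 8, 32, 128, 512, 2048
Adding these values together:

2730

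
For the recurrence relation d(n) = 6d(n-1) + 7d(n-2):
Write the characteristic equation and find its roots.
Substitute d(n) = rⁿ and divide through by rⁿ⁻²: r² - 6r - 7 = 0
Factor: (r + 1)(r - 7) = 0, so r = -1, 7.
General solution: d(n) = A·(-1)ⁿ + B·7ⁿ

Characteristic: r² - 6r - 7 = 0, Roots: r = -1, 7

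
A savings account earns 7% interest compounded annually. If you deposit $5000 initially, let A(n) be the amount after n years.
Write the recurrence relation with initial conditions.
Each year the balance grows by 7%, i.e. is multiplied by 1 + 7/100 = 1.07, so A(n) = 1.07 × A(n-1). The initial deposit gives A(0) = 5000.
Unrolling gives the closed form A(n) = 5000 × (1.07)ⁿ.

A(n) = 1.07 × A(n-1), A(0) = 5000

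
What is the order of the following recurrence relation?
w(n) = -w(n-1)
The order is the largest lag k for which w(n-k) appears. Here the deepest term is w(n-1), so the order is 1.

Order 1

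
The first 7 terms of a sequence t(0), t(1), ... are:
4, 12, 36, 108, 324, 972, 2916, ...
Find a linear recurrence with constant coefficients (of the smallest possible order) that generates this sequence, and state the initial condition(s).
Look for the lowest-order linear relation among consecutive terms.
Observation: each term is 3× the previous.
Check at n=2: 3·12 = 36. ✓

t(n) = 3 × t(n-1), t(0) = 4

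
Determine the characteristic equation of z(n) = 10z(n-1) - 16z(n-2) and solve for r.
Substitute z(n) = rⁿ and divide through by rⁿ⁻²: r² - 10r + 16 = 0
Factor: (r - 2)(r - 8) = 0, so r = 2, 8.
General solution: z(n) = A·2ⁿ + B·8ⁿ

Characteristic: r² - 10r + 16 = 0, Roots: r = 2, 8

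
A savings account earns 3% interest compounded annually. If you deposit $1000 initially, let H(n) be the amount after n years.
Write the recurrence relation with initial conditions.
Each year the balance grows by 3%, i.e. is multiplied by 1 + 3/100 = 1.03, so H(n) = 1.03 × H(n-1). The initial deposit gives H(0) = 1000.
Unrolling gives the closed form H(n) = 1000 × (1.03)ⁿ.

H(n) = 1.03 × H(n-1), H(0) = 1000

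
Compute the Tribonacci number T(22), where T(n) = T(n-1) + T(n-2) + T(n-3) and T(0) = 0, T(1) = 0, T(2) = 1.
Computing the sequence terms:
0, 0, 1, 1, 2, 4, 7, 13, 24, 44, 81, 149, 274, 504, 927, 1705, 3136, 5768, 10609, 19513, 35890, 66012, 121415

121415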